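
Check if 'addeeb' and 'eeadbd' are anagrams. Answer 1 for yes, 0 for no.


Sort characters of 'addeeb': 'abddee'
Sort characters of 'eeadbd': 'abddee'
Sorted forms match -> they ARE anagrams
Result: 1

1


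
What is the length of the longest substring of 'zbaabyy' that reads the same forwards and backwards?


Scanning 'zbaabyy' for palindromic substrings.
Substring at positions 1-4: 'baab'.
Check: reverse('baab') = 'baab' -> palindrome confirmed.
Neighbouring characters ('z' / 'y') break symmetry, so it cannot extend further.
No longer palindromic substring exists; longest length = 4

4


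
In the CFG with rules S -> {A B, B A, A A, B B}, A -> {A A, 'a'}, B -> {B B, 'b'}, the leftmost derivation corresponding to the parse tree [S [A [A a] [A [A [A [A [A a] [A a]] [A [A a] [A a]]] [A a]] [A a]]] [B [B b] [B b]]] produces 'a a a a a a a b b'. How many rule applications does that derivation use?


Every bracketed nonterminal node [X ...] in the tree is produced by exactly one rule application.
Reading the tree off as a leftmost derivation:
  Step 1: S  =>  A B   (applied S -> A B)
  Step 2: A B  =>  A A B   (applied A -> A A)
  Step 3: A A B  =>  a A B   (applied A -> a)
  Step 4: a A B  =>  a A A B   (applied A -> A A)
  Step 5: a A A B  =>  a A A A B   (applied A -> A A)
  Step 6: a A A A B  =>  a A A A A B   (applied A -> A A)
  Step 7: a A A A A B  =>  a A A A A A B   (applied A -> A A)
  Step 8: a A A A A A B  =>  a a A A A A B   (applied A -> a)
  Step 9: a a A A A A B  =>  a a a A A A B   (applied A -> a)
  Step 10: a a a A A A B  =>  a a a A A A A B   (applied A -> A A)
  Step 11: a a a A A A A B  =>  a a a a A A A B   (applied A -> a)
  Step 12: a a a a A A A B  =>  a a a a a A A B   (applied A -> a)
  Step 13: a a a a a A A B  =>  a a a a a a A B   (applied A -> a)
  Step 14: a a a a a a A B  =>  a a a a a a a B   (applied A -> a)
  Step 15: a a a a a a a B  =>  a a a a a a a B B   (applied B -> B B)
  Step 16: a a a a a a a B B  =>  a a a a a a a b B   (applied B -> b)
  Step 17: a a a a a a a b B  =>  a a a a a a a b b   (applied B -> b)
Final yield: a a a a a a a b b
Total rewrite steps: 17

17


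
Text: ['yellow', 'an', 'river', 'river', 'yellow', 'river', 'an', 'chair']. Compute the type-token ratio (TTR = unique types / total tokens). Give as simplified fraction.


Tokens: 8
Unique types: ('an', 'chair', 'river', 'yellow') = 4
TTR = 4/8
Simplify: divide both by 4 -> 1/2
TTR = 1/2

1/2


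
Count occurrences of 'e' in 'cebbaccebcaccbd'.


Scanning 'cebbaccebcaccbd' for 'e':
  Position 1: 'e' -> MATCH (count: 1)
  Position 7: 'e' -> MATCH (count: 2)
Total occurrences of 'e': 2

2


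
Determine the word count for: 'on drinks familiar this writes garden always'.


Counting words by splitting on spaces:
  Word 1: 'on'
  Word 2: 'drinks'
  Word 3: 'familiar'
  Word 4: 'this'
  Word 5: 'writes'
  Word 6: 'garden'
  Word 7: 'always'
Total words: 7

7


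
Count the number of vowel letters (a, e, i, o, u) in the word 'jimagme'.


Scanning each character of 'jimagme':
  Position 1: 'j' -> consonant (running count: 0)
  Position 2: 'i' -> vowel (running count: 1)
  Position 3: 'm' -> consonant (running count: 1)
  Position 4: 'a' -> vowel (running count: 2)
  Position 5: 'g' -> consonant (running count: 2)
  Position 6: 'm' -> consonant (running count: 2)
  Position 7: 'e' -> vowel (running count: 3)
Total vowels: 3

3


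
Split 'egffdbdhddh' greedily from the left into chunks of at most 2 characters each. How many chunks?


'egffdbdhddh' has 11 characters.
Chunking with max size 2:
  Chunk 1: 'eg' (positions 0-1)
  Chunk 2: 'ff' (positions 2-3)
  Chunk 3: 'db' (positions 4-5)
  Chunk 4: 'dh' (positions 6-7)
  Chunk 5: 'dd' (positions 8-9)
  Chunk 6: 'h' (positions 10-10)
Total chunks: ceil(11 / 2) = 6

6


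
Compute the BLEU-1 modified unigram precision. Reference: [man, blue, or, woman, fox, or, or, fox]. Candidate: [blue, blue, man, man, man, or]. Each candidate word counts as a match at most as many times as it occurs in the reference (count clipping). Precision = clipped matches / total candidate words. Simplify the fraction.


Reference word counts: {'blue': 1, 'fox': 2, 'man': 1, 'or': 3, 'woman': 1}
Checking each candidate word (with clipping):
  'blue' -> in reference (ref count 1, used 1/1) -> match (matches: 1)
  'blue' -> ref count 1 already used up (1/1) -> clipped, no match (matches: 1)
  'man' -> in reference (ref count 1, used 1/1) -> match (matches: 2)
  'man' -> ref count 1 already used up (1/1) -> clipped, no match (matches: 2)
  'man' -> ref count 1 already used up (1/1) -> clipped, no match (matches: 2)
  'or' -> in reference (ref count 3, used 1/3) -> match (matches: 3)
Clipped matches: 3, Candidate length: 6
Precision = 3/6 = 1/2

1/2


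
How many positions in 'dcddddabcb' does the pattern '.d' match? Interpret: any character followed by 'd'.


Pattern: .d means any character followed by 'd'.
Scanning 'dcddddabcb' position-by-position:
  Pos 0: window 'dc' -> no
  Pos 1: window 'cd' -> MATCH
  Pos 2: window 'dd' -> MATCH
  Pos 3: window 'dd' -> MATCH
  Pos 4: window 'dd' -> MATCH
  Pos 5: window 'da' -> no
  Pos 6: window 'ab' -> no
  Pos 7: window 'bc' -> no
  Pos 8: window 'cb' -> no
  Pos 9: window 'b' -> no
Total matches: 4

4


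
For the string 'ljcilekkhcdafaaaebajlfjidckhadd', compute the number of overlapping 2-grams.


String 'ljcilekkhcdafaaaebajlfjidckhadd' has length L = 31.
Number of overlapping n-grams = L - n + 1
Substituting: 31 - 2 + 1 = 30

30


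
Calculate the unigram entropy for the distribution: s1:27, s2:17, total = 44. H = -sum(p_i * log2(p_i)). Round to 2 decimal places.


Computing entropy H = -sum(p_i * log2(p_i)):
  s1: p = 27/44 = 0.6136, -p*log2(p) = 0.4323
  s2: p = 17/44 = 0.3864, -p*log2(p) = 0.5301
H = sum of terms = 0.9624
Rounded to 2 decimals: 0.96

0.96


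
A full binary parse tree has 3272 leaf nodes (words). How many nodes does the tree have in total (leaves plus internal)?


Leaf nodes (terminals): 3272
Internal nodes = n - 1 = 3272 - 1 = 3271
Total = leaves + internal = 3272 + 3271 = 6543

6543


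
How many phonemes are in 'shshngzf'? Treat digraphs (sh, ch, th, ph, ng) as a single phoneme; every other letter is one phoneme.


Parsing 'shshngzf' greedily, digraphs first:
  'sh' -> digraph (1 consonant phoneme) (phonemes so far: 1)
  'sh' -> digraph (1 consonant phoneme) (phonemes so far: 2)
  'ng' -> digraph (1 consonant phoneme) (phonemes so far: 3)
  'z' -> consonant phoneme (phonemes so far: 4)
  'f' -> consonant phoneme (phonemes so far: 5)
Total phonemes: 5

5


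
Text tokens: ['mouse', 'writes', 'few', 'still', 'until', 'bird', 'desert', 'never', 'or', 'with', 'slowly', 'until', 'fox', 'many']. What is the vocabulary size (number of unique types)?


Listing all tokens and tracking unique types:
  Token 1: 'mouse' -> NEW (unique so far: 1)
  Token 2: 'writes' -> NEW (unique so far: 2)
  Token 3: 'few' -> NEW (unique so far: 3)
  Token 4: 'still' -> NEW (unique so far: 4)
  Token 5: 'until' -> NEW (unique so far: 5)
  Token 6: 'bird' -> NEW (unique so far: 6)
  Token 7: 'desert' -> NEW (unique so far: 7)
  Token 8: 'never' -> NEW (unique so far: 8)
  Token 9: 'or' -> NEW (unique so far: 9)
  Token 10: 'with' -> NEW (unique so far: 10)
  Token 11: 'slowly' -> NEW (unique so far: 11)
  Token 12: 'until' -> duplicate (unique so far: 11)
  Token 13: 'fox' -> NEW (unique so far: 12)
  Token 14: 'many' -> NEW (unique so far: 13)
Unique types: ('bird', 'desert', 'few', 'fox', 'many', 'mouse', 'never', 'or', 'slowly', 'still', 'until', 'with', 'writes')
Vocabulary size: 13

13


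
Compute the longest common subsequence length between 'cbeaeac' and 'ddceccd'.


DP table for LCS of 'cbeaeac' and 'ddceccd':
       d  d  c  e  c  c  d
    0  0  0  0  0  0  0  0
  c 0  0  0  1  1  1  1  1
  b 0  0  0  1  1  1  1  1
  e 0  0  0  1  2  2  2  2
  a 0  0  0  1  2  2  2  2
  e 0  0  0  1  2  2  2  2
  a 0  0  0  1  2  2  2  2
  c 0  0  0  1  2  3  3  3
LCS: 'cec'
LCS length = 3

3


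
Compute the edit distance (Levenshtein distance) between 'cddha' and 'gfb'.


Building DP table for s1='cddha' (len 5) and s2='gfb' (len 3):
       g  f  b
    0  1  2  3
  c 1  1  2  3
  d 2  2  2  3
  d 3  3  3  3
  h 4  4  4  4
  a 5  5  5  5
Edit distance = dp[5][3] = 5

5


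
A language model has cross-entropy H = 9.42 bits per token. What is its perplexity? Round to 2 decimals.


Perplexity formula: PP = 2^H
H = 9.42
PP = 2^9.42
Decompose: 2^9.42 = 2^9 * 2^0.42
2^9 = 512, 2^0.42 ~ 1.3379276
PP ~ 512 * 1.3379276 = 685.0189312
Rounded to 2 decimals: 685.02

685.02


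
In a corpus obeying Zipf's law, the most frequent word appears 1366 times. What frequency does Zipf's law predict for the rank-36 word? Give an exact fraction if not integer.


Zipf's law: freq(rank) = f1 / rank
f1 = 1366, rank = 36
freq = 1366 / 36
GCD(1366, 36) = 2
Simplified: 683/18

683/18


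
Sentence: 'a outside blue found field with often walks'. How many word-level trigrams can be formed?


Word trigrams from [8] words:
  Trigram 1: (a outside blue)
  Trigram 2: (outside blue found)
  Trigram 3: (blue found field)
  Trigram 4: (found field with)
  Trigram 5: (field with often)
  Trigram 6: (with often walks)
Total word trigrams: 8 - 2 = 6

6


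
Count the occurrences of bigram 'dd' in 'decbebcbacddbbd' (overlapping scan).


Scanning 'decbebcbacddbbd' for bigram 'dd':
  Position 0: 'de' -> no
  Position 1: 'ec' -> no
  Position 2: 'cb' -> no
  Position 3: 'be' -> no
  Position 4: 'eb' -> no
  Position 5: 'bc' -> no
  Position 6: 'cb' -> no
  Position 7: 'ba' -> no
  Position 8: 'ac' -> no
  Position 9: 'cd' -> no
  Position 10: 'dd' -> MATCH
  Position 11: 'db' -> no
  Position 12: 'bb' -> no
  Position 13: 'bd' -> no
Total matches: 1

1


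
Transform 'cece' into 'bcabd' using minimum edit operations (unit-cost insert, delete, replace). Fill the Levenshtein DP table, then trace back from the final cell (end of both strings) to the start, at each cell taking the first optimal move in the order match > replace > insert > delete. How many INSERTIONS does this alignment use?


Edit distance = 4. Backtracking from cell (4, 5) with preference match > replace > insert > delete,
then listing the resulting alignment 'cece' -> 'bcabd' left to right:
  Step 1: insert 'b' [insertion #1]
  Step 2: keep 'c'
  Step 3: replace e->a
  Step 4: replace c->b
  Step 5: replace e->d
Total insertions: 1

1


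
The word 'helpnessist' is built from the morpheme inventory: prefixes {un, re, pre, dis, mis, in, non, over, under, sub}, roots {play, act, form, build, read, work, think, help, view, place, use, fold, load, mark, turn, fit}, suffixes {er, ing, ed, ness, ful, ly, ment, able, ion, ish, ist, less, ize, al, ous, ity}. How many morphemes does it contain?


Segmenting 'helpnessist' against the inventory:
  'help' -> root (morpheme 1)
  'ness' -> suffix (morpheme 2)
  'ist' -> suffix (morpheme 3)
Total morphemes: 3

3


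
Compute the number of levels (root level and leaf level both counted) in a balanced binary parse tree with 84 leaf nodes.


In a balanced binary tree with n leaves the deepest leaf is ceil(log2(n)) edges below the root,
so counting node levels inclusive of root and leaves gives ceil(log2(n)) + 1 levels.
log2(84) = 6.3923
ceil(6.3923) = 7
levels = 7 + 1 = 8

8


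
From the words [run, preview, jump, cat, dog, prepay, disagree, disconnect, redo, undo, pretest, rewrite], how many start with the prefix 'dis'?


Checking each word for prefix 'dis':
  'run' -> no (count: 0)
  'preview' -> no (count: 0)
  'jump' -> no (count: 0)
  'cat' -> no (count: 0)
  'dog' -> no (count: 0)
  'prepay' -> no (count: 0)
  'disagree' -> YES, starts with 'dis' (count: 1)
  'disconnect' -> YES, starts with 'dis' (count: 2)
  'redo' -> no (count: 2)
  'undo' -> no (count: 2)
  'pretest' -> no (count: 2)
  'rewrite' -> no (count: 2)
Total with prefix 'dis': 2

2


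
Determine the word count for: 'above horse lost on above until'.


Counting words by splitting on spaces:
  Word 1: 'above'
  Word 2: 'horse'
  Word 3: 'lost'
  Word 4: 'on'
  Word 5: 'above'
  Word 6: 'until'
Total words: 6

6


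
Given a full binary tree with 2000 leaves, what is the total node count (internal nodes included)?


Leaf nodes (terminals): 2000
Internal nodes = n - 1 = 2000 - 1 = 1999
Total = leaves + internal = 2000 + 1999 = 3999

3999


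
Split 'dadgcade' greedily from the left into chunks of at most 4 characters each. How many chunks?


'dadgcade' has 8 characters.
Chunking with max size 4:
  Chunk 1: 'dadg' (positions 0-3)
  Chunk 2: 'cade' (positions 4-7)
Total chunks: ceil(8 / 4) = 2

2


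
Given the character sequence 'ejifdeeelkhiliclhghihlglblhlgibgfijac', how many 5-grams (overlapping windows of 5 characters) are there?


String 'ejifdeeelkhiliclhghihlglblhlgibgfijac' has length L = 37.
Number of overlapping n-grams = L - n + 1
Substituting: 37 - 5 + 1 = 33

33


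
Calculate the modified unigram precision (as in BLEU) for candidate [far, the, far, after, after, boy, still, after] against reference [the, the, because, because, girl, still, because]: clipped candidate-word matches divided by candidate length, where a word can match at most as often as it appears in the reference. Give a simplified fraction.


Reference word counts: {'because': 3, 'girl': 1, 'still': 1, 'the': 2}
Checking each candidate word (with clipping):
  'far' -> not in reference -> no match (matches: 0)
  'the' -> in reference (ref count 2, used 1/2) -> match (matches: 1)
  'far' -> not in reference -> no match (matches: 1)
  'after' -> not in reference -> no match (matches: 1)
  'after' -> not in reference -> no match (matches: 1)
  'boy' -> not in reference -> no match (matches: 1)
  'still' -> in reference (ref count 1, used 1/1) -> match (matches: 2)
  'after' -> not in reference -> no match (matches: 2)
Clipped matches: 2, Candidate length: 8
Precision = 2/8 = 1/4

1/4


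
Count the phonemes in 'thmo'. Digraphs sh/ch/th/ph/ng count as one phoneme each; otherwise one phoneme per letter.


Parsing 'thmo' greedily, digraphs first:
  'th' -> digraph (1 consonant phoneme) (phonemes so far: 1)
  'm' -> consonant phoneme (phonemes so far: 2)
  'o' -> vowel phoneme (phonemes so far: 3)
Total phonemes: 3

3


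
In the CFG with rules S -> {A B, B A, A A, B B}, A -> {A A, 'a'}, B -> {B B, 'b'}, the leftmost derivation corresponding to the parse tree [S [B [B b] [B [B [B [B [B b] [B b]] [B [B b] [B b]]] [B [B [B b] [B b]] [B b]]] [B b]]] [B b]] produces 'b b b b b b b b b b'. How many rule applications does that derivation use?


Every bracketed nonterminal node [X ...] in the tree is produced by exactly one rule application.
Reading the tree off as a leftmost derivation:
  Step 1: S  =>  B B   (applied S -> B B)
  Step 2: B B  =>  B B B   (applied B -> B B)
  Step 3: B B B  =>  b B B   (applied B -> b)
  Step 4: b B B  =>  b B B B   (applied B -> B B)
  Step 5: b B B B  =>  b B B B B   (applied B -> B B)
  Step 6: b B B B B  =>  b B B B B B   (applied B -> B B)
  Step 7: b B B B B B  =>  b B B B B B B   (applied B -> B B)
  Step 8: b B B B B B B  =>  b b B B B B B   (applied B -> b)
  Step 9: b b B B B B B  =>  b b b B B B B   (applied B -> b)
  Step 10: b b b B B B B  =>  b b b B B B B B   (applied B -> B B)
  Step 11: b b b B B B B B  =>  b b b b B B B B   (applied B -> b)
  Step 12: b b b b B B B B  =>  b b b b b B B B   (applied B -> b)
  Step 13: b b b b b B B B  =>  b b b b b B B B B   (applied B -> B B)
  Step 14: b b b b b B B B B  =>  b b b b b B B B B B   (applied B -> B B)
  Step 15: b b b b b B B B B B  =>  b b b b b b B B B B   (applied B -> b)
  Step 16: b b b b b b B B B B  =>  b b b b b b b B B B   (applied B -> b)
  Step 17: b b b b b b b B B B  =>  b b b b b b b b B B   (applied B -> b)
  Step 18: b b b b b b b b B B  =>  b b b b b b b b b B   (applied B -> b)
  Step 19: b b b b b b b b b B  =>  b b b b b b b b b b   (applied B -> b)
Final yield: b b b b b b b b b b
Total rewrite steps: 19

19


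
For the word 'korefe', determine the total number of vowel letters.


Scanning each character of 'korefe':
  Position 1: 'k' -> consonant (running count: 0)
  Position 2: 'o' -> vowel (running count: 1)
  Position 3: 'r' -> consonant (running count: 1)
  Position 4: 'e' -> vowel (running count: 2)
  Position 5: 'f' -> consonant (running count: 2)
  Position 6: 'e' -> vowel (running count: 3)
Total vowels: 3

3


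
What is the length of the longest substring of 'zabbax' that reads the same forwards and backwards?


Scanning 'zabbax' for palindromic substrings.
Substring at positions 1-4: 'abba'.
Check: reverse('abba') = 'abba' -> palindrome confirmed.
Neighbouring characters ('z' / 'x') break symmetry, so it cannot extend further.
No longer palindromic substring exists; longest length = 4

4


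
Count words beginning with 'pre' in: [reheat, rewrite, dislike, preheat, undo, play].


Checking each word for prefix 'pre':
  'reheat' -> no (count: 0)
  'rewrite' -> no (count: 0)
  'dislike' -> no (count: 0)
  'preheat' -> YES, starts with 'pre' (count: 1)
  'undo' -> no (count: 1)
  'play' -> no (count: 1)
Total with prefix 'pre': 1

1


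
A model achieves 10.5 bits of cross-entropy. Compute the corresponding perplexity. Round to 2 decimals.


Perplexity formula: PP = 2^H
H = 10.5
PP = 2^10.5
Decompose: 2^10.5 = 2^10 * 2^0.5 = 2^10 * sqrt(2)
2^10 = 1024, sqrt(2) ~ 1.4142136
PP ~ 1024 * 1.4142136 = 1448.1547264
Rounded to 2 decimals: 1448.15

1448.15


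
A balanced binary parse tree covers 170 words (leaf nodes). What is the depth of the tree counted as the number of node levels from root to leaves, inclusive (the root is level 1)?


In a balanced binary tree with n leaves the deepest leaf is ceil(log2(n)) edges below the root,
so counting node levels inclusive of root and leaves gives ceil(log2(n)) + 1 levels.
log2(170) = 7.4094
ceil(7.4094) = 8
levels = 8 + 1 = 9

9


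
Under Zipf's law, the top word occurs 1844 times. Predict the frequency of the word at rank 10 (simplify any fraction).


Zipf's law: freq(rank) = f1 / rank
f1 = 1844, rank = 10
freq = 1844 / 10
GCD(1844, 10) = 2
Simplified: 922/5

922/5


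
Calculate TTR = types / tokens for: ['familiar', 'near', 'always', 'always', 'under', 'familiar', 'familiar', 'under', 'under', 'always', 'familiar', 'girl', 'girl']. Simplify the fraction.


Tokens: 13
Unique types: ('always', 'familiar', 'girl', 'near', 'under') = 5
TTR = 5/13
Already in lowest terms.

5/13


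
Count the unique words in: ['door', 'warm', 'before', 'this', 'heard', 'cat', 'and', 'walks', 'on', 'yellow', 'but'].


Listing all tokens and tracking unique types:
  Token 1: 'door' -> NEW (unique so far: 1)
  Token 2: 'warm' -> NEW (unique so far: 2)
  Token 3: 'before' -> NEW (unique so far: 3)
  Token 4: 'this' -> NEW (unique so far: 4)
  Token 5: 'heard' -> NEW (unique so far: 5)
  Token 6: 'cat' -> NEW (unique so far: 6)
  Token 7: 'and' -> NEW (unique so far: 7)
  Token 8: 'walks' -> NEW (unique so far: 8)
  Token 9: 'on' -> NEW (unique so far: 9)
  Token 10: 'yellow' -> NEW (unique so far: 10)
  Token 11: 'but' -> NEW (unique so far: 11)
Unique types: ('and', 'before', 'but', 'cat', 'door', 'heard', 'on', 'this', 'walks', 'warm', 'yellow')
Vocabulary size: 11

11


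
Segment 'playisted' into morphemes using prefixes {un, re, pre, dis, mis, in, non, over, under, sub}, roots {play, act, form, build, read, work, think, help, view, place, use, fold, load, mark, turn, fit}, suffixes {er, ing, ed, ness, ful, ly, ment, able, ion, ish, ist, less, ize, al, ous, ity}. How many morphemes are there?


Segmenting 'playisted' against the inventory:
  'play' -> root (morpheme 1)
  'ist' -> suffix (morpheme 2)
  'ed' -> suffix (morpheme 3)
Total morphemes: 3

3


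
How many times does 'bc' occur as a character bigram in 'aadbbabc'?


Scanning 'aadbbabc' for bigram 'bc':
  Position 0: 'aa' -> no
  Position 1: 'ad' -> no
  Position 2: 'db' -> no
  Position 3: 'bb' -> no
  Position 4: 'ba' -> no
  Position 5: 'ab' -> no
  Position 6: 'bc' -> MATCH
Total matches: 1

1


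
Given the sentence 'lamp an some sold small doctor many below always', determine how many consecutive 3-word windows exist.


Word trigrams from [9] words:
  Trigram 1: (lamp an some)
  Trigram 2: (an some sold)
  Trigram 3: (some sold small)
  Trigram 4: (sold small doctor)
  Trigram 5: (small doctor many)
  Trigram 6: (doctor many below)
  Trigram 7: (many below always)
Total word trigrams: 9 - 2 = 7

7


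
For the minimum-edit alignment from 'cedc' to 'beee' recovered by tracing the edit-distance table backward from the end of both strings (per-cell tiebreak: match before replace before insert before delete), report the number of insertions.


Edit distance = 3. Backtracking from cell (4, 4) with preference match > replace > insert > delete,
then listing the resulting alignment 'cedc' -> 'beee' left to right:
  Step 1: replace c->b
  Step 2: keep 'e'
  Step 3: replace d->e
  Step 4: replace c->e
Total insertions: 0

0


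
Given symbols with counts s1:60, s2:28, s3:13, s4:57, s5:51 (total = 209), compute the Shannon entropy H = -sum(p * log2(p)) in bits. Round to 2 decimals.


Computing entropy H = -sum(p_i * log2(p_i)):
  s1: p = 60/209 = 0.2871, -p*log2(p) = 0.5169
  s2: p = 28/209 = 0.1340, -p*log2(p) = 0.3885
  s3: p = 13/209 = 0.0622, -p*log2(p) = 0.2492
  s4: p = 57/209 = 0.2727, -p*log2(p) = 0.5112
  s5: p = 51/209 = 0.2440, -p*log2(p) = 0.4966
H = sum of terms = 2.1624
Rounded to 2 decimals: 2.16

2.16


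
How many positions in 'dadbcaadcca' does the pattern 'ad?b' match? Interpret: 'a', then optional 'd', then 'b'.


Pattern: ad?b means 'a', then optional 'd', then 'b'.
Scanning 'dadbcaadcca' position-by-position:
  Pos 0: window 'dad' -> no
  Pos 1: window 'adb' -> MATCH
  Pos 2: window 'dbc' -> no
  Pos 3: window 'bca' -> no
  Pos 4: window 'caa' -> no
  Pos 5: window 'aad' -> no
  Pos 6: window 'adc' -> no
  Pos 7: window 'dcc' -> no
  Pos 8: window 'cca' -> no
  Pos 9: window 'ca' -> no
  Pos 10: window 'a' -> no
Total matches: 1

1


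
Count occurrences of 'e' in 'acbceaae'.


Scanning 'acbceaae' for 'e':
  Position 4: 'e' -> MATCH (count: 1)
  Position 7: 'e' -> MATCH (count: 2)
Total occurrences of 'e': 2

2


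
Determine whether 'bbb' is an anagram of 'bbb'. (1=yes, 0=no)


Sort characters of 'bbb': 'bbb'
Sort characters of 'bbb': 'bbb'
Sorted forms match -> they ARE anagrams
Result: 1

1


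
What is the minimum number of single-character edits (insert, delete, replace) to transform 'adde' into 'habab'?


Building DP table for s1='adde' (len 4) and s2='habab' (len 5):
       h  a  b  a  b
    0  1  2  3  4  5
  a 1  1  1  2  3  4
  d 2  2  2  2  3  4
  d 3  3  3  3  3  4
  e 4  4  4  4  4  4
Edit distance = dp[4][5] = 4

4


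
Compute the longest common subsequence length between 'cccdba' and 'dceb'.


DP table for LCS of 'cccdba' and 'dceb':
       d  c  e  b
    0  0  0  0  0
  c 0  0  1  1  1
  c 0  0  1  1  1
  c 0  0  1  1  1
  d 0  1  1  1  1
  b 0  1  1  1  2
  a 0  1  1  1  2
LCS: 'cb'
LCS length = 2

2


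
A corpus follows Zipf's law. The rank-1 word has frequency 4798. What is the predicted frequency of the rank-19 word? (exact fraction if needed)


Zipf's law: freq(rank) = f1 / rank
f1 = 4798, rank = 19
freq = 4798 / 19
GCD(4798, 19) = 1
Simplified: 4798/19

4798/19


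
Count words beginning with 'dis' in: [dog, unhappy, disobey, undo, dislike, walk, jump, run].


Checking each word for prefix 'dis':
  'dog' -> no (count: 0)
  'unhappy' -> no (count: 0)
  'disobey' -> YES, starts with 'dis' (count: 1)
  'undo' -> no (count: 1)
  'dislike' -> YES, starts with 'dis' (count: 2)
  'walk' -> no (count: 2)
  'jump' -> no (count: 2)
  'run' -> no (count: 2)
Total with prefix 'dis': 2

2


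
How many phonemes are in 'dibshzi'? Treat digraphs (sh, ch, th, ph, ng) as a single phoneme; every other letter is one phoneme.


Parsing 'dibshzi' greedily, digraphs first:
  'd' -> consonant phoneme (phonemes so far: 1)
  'i' -> vowel phoneme (phonemes so far: 2)
  'b' -> consonant phoneme (phonemes so far: 3)
  'sh' -> digraph (1 consonant phoneme) (phonemes so far: 4)
  'z' -> consonant phoneme (phonemes so far: 5)
  'i' -> vowel phoneme (phonemes so far: 6)
Total phonemes: 6

6


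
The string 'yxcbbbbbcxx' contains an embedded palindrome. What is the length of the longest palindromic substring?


Scanning 'yxcbbbbbcxx' for palindromic substrings.
Substring at positions 1-9: 'xcbbbbbcx'.
Check: reverse('xcbbbbbcx') = 'xcbbbbbcx' -> palindrome confirmed.
Neighbouring characters ('y' / 'x') break symmetry, so it cannot extend further.
No longer palindromic substring exists; longest length = 9

9


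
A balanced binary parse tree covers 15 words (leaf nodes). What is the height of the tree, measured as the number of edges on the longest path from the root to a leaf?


In a balanced binary tree with n leaves the deepest leaf is ceil(log2(n)) edges below the root.
log2(15) = 3.9069
ceil(3.9069) = 4
height (edges) = 4

4


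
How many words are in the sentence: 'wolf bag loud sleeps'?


Counting words by splitting on spaces:
  Word 1: 'wolf'
  Word 2: 'bag'
  Word 3: 'loud'
  Word 4: 'sleeps'
Total words: 4

4


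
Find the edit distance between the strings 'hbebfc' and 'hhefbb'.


Building DP table for s1='hbebfc' (len 6) and s2='hhefbb' (len 6):
       h  h  e  f  b  b
    0  1  2  3  4  5  6
  h 1  0  1  2  3  4  5
  b 2  1  1  2  3  3  4
  e 3  2  2  1  2  3  4
  b 4  3  3  2  2  2  3
  f 5  4  4  3  2  3  3
  c 6  5  5  4  3  3  4
Edit distance = dp[6][6] = 4

4


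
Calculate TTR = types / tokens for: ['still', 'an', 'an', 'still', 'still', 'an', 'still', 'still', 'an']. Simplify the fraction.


Tokens: 9
Unique types: ('an', 'still') = 2
TTR = 2/9
Already in lowest terms.

2/9


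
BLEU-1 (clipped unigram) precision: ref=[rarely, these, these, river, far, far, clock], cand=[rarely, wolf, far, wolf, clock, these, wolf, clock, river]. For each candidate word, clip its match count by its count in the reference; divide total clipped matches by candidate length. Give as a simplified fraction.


Reference word counts: {'clock': 1, 'far': 2, 'rarely': 1, 'river': 1, 'these': 2}
Checking each candidate word (with clipping):
  'rarely' -> in reference (ref count 1, used 1/1) -> match (matches: 1)
  'wolf' -> not in reference -> no match (matches: 1)
  'far' -> in reference (ref count 2, used 1/2) -> match (matches: 2)
  'wolf' -> not in reference -> no match (matches: 2)
  'clock' -> in reference (ref count 1, used 1/1) -> match (matches: 3)
  'these' -> in reference (ref count 2, used 1/2) -> match (matches: 4)
  'wolf' -> not in reference -> no match (matches: 4)
  'clock' -> ref count 1 already used up (1/1) -> clipped, no match (matches: 4)
  'river' -> in reference (ref count 1, used 1/1) -> match (matches: 5)
Clipped matches: 5, Candidate length: 9
Precision = 5/9

5/9


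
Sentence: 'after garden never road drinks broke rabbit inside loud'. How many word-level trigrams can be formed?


Word trigrams from [9] words:
  Trigram 1: (after garden never)
  Trigram 2: (garden never road)
  Trigram 3: (never road drinks)
  Trigram 4: (road drinks broke)
  Trigram 5: (drinks broke rabbit)
  Trigram 6: (broke rabbit inside)
  Trigram 7: (rabbit inside loud)
Total word trigrams: 9 - 2 = 7

7


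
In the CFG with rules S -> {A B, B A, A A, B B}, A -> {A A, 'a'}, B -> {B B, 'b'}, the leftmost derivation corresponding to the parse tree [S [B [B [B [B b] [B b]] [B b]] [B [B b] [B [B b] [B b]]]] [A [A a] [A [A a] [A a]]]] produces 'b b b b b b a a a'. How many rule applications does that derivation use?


Every bracketed nonterminal node [X ...] in the tree is produced by exactly one rule application.
Reading the tree off as a leftmost derivation:
  Step 1: S  =>  B A   (applied S -> B A)
  Step 2: B A  =>  B B A   (applied B -> B B)
  Step 3: B B A  =>  B B B A   (applied B -> B B)
  Step 4: B B B A  =>  B B B B A   (applied B -> B B)
  Step 5: B B B B A  =>  b B B B A   (applied B -> b)
  Step 6: b B B B A  =>  b b B B A   (applied B -> b)
  Step 7: b b B B A  =>  b b b B A   (applied B -> b)
  Step 8: b b b B A  =>  b b b B B A   (applied B -> B B)
  Step 9: b b b B B A  =>  b b b b B A   (applied B -> b)
  Step 10: b b b b B A  =>  b b b b B B A   (applied B -> B B)
  Step 11: b b b b B B A  =>  b b b b b B A   (applied B -> b)
  Step 12: b b b b b B A  =>  b b b b b b A   (applied B -> b)
  Step 13: b b b b b b A  =>  b b b b b b A A   (applied A -> A A)
  Step 14: b b b b b b A A  =>  b b b b b b a A   (applied A -> a)
  Step 15: b b b b b b a A  =>  b b b b b b a A A   (applied A -> A A)
  Step 16: b b b b b b a A A  =>  b b b b b b a a A   (applied A -> a)
  Step 17: b b b b b b a a A  =>  b b b b b b a a a   (applied A -> a)
Final yield: b b b b b b a a a
Total rewrite steps: 17

17


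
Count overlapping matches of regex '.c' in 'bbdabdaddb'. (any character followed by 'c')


Pattern: .c means any character followed by 'c'.
Scanning 'bbdabdaddb' position-by-position:
  Pos 0: window 'bb' -> no
  Pos 1: window 'bd' -> no
  Pos 2: window 'da' -> no
  Pos 3: window 'ab' -> no
  Pos 4: window 'bd' -> no
  Pos 5: window 'da' -> no
  Pos 6: window 'ad' -> no
  Pos 7: window 'dd' -> no
  Pos 8: window 'db' -> no
  Pos 9: window 'b' -> no
Total matches: 0

0


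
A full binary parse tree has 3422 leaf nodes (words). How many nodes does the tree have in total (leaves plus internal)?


Leaf nodes (terminals): 3422
Internal nodes = n - 1 = 3422 - 1 = 3421
Total = leaves + internal = 3422 + 3421 = 6843

6843


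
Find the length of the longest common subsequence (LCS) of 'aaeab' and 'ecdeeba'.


DP table for LCS of 'aaeab' and 'ecdeeba':
       e  c  d  e  e  b  a
    0  0  0  0  0  0  0  0
  a 0  0  0  0  0  0  0  1
  a 0  0  0  0  0  0  0  1
  e 0  1  1  1  1  1  1  1
  a 0  1  1  1  1  1  1  2
  b 0  1  1  1  1  1  2  2
LCS: 'ea'
LCS length = 2

2


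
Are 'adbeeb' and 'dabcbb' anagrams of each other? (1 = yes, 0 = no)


Sort characters of 'adbeeb': 'abbdee'
Sort characters of 'dabcbb': 'abbbcd'
Sorted forms differ -> they are NOT anagrams
Result: 0

0


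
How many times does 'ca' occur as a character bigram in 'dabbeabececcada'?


Scanning 'dabbeabececcada' for bigram 'ca':
  Position 0: 'da' -> no
  Position 1: 'ab' -> no
  Position 2: 'bb' -> no
  Position 3: 'be' -> no
  Position 4: 'ea' -> no
  Position 5: 'ab' -> no
  Position 6: 'be' -> no
  Position 7: 'ec' -> no
  Position 8: 'ce' -> no
  Position 9: 'ec' -> no
  Position 10: 'cc' -> no
  Position 11: 'ca' -> MATCH
  Position 12: 'ad' -> no
  Position 13: 'da' -> no
Total matches: 1

1


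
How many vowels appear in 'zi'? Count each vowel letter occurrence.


Scanning each character of 'zi':
  Position 1: 'z' -> consonant (running count: 0)
  Position 2: 'i' -> vowel (running count: 1)
Total vowels: 1

1


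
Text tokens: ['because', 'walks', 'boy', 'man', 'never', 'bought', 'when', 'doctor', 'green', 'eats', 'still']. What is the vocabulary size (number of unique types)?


Listing all tokens and tracking unique types:
  Token 1: 'because' -> NEW (unique so far: 1)
  Token 2: 'walks' -> NEW (unique so far: 2)
  Token 3: 'boy' -> NEW (unique so far: 3)
  Token 4: 'man' -> NEW (unique so far: 4)
  Token 5: 'never' -> NEW (unique so far: 5)
  Token 6: 'bought' -> NEW (unique so far: 6)
  Token 7: 'when' -> NEW (unique so far: 7)
  Token 8: 'doctor' -> NEW (unique so far: 8)
  Token 9: 'green' -> NEW (unique so far: 9)
  Token 10: 'eats' -> NEW (unique so far: 10)
  Token 11: 'still' -> NEW (unique so far: 11)
Unique types: ('because', 'bought', 'boy', 'doctor', 'eats', 'green', 'man', 'never', 'still', 'walks', 'when')
Vocabulary size: 11

11


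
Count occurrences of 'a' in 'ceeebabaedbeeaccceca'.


Scanning 'ceeebabaedbeeaccceca' for 'a':
  Position 5: 'a' -> MATCH (count: 1)
  Position 7: 'a' -> MATCH (count: 2)
  Position 13: 'a' -> MATCH (count: 3)
  Position 19: 'a' -> MATCH (count: 4)
Total occurrences of 'a': 4

4


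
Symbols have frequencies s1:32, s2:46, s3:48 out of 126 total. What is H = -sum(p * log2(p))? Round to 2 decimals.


Computing entropy H = -sum(p_i * log2(p_i)):
  s1: p = 32/126 = 0.2540, -p*log2(p) = 0.5022
  s2: p = 46/126 = 0.3651, -p*log2(p) = 0.5307
  s3: p = 48/126 = 0.3810, -p*log2(p) = 0.5304
H = sum of terms = 1.5633
Rounded to 2 decimals: 1.56

1.56


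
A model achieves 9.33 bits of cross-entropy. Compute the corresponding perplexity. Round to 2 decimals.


Perplexity formula: PP = 2^H
H = 9.33
PP = 2^9.33
Decompose: 2^9.33 = 2^9 * 2^0.33
2^9 = 512, 2^0.33 ~ 1.2570134
PP ~ 512 * 1.2570134 = 643.5908608
Rounded to 2 decimals: 643.59

643.59


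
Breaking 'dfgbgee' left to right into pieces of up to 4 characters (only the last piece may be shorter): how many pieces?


'dfgbgee' has 7 characters.
Chunking with max size 4:
  Chunk 1: 'dfgb' (positions 0-3)
  Chunk 2: 'gee' (positions 4-6)
Total chunks: ceil(7 / 4) = 2

2


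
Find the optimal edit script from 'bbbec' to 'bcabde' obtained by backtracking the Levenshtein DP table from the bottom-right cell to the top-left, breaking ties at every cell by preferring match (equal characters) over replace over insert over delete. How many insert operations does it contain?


Edit distance = 4. Backtracking from cell (5, 6) with preference match > replace > insert > delete,
then listing the resulting alignment 'bbbec' -> 'bcabde' left to right:
  Step 1: keep 'b'
  Step 2: insert 'c' [insertion #1]
  Step 3: replace b->a
  Step 4: keep 'b'
  Step 5: replace e->d
  Step 6: replace c->e
Total insertions: 1

1


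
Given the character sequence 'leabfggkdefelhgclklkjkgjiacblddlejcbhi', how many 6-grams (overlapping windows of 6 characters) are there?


String 'leabfggkdefelhgclklkjkgjiacblddlejcbhi' has length L = 38.
Number of overlapping n-grams = L - n + 1
Substituting: 38 - 6 + 1 = 33

33


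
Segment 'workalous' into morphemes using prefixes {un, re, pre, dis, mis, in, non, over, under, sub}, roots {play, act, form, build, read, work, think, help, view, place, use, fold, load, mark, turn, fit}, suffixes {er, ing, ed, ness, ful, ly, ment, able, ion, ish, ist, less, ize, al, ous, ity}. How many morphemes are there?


Segmenting 'workalous' against the inventory:
  'work' -> root (morpheme 1)
  'al' -> suffix (morpheme 2)
  'ous' -> suffix (morpheme 3)
Total morphemes: 3

3


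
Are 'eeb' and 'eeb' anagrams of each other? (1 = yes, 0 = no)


Sort characters of 'eeb': 'bee'
Sort characters of 'eeb': 'bee'
Sorted forms match -> they ARE anagrams
Result: 1

1


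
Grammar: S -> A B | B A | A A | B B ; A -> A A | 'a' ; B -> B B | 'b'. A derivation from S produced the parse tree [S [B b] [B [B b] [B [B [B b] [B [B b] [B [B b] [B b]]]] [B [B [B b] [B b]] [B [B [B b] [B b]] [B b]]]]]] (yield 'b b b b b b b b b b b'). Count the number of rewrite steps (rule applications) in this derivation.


Every bracketed nonterminal node [X ...] in the tree is produced by exactly one rule application.
Reading the tree off as a leftmost derivation:
  Step 1: S  =>  B B   (applied S -> B B)
  Step 2: B B  =>  b B   (applied B -> b)
  Step 3: b B  =>  b B B   (applied B -> B B)
  Step 4: b B B  =>  b b B   (applied B -> b)
  Step 5: b b B  =>  b b B B   (applied B -> B B)
  Step 6: b b B B  =>  b b B B B   (applied B -> B B)
  Step 7: b b B B B  =>  b b b B B   (applied B -> b)
  Step 8: b b b B B  =>  b b b B B B   (applied B -> B B)
  Step 9: b b b B B B  =>  b b b b B B   (applied B -> b)
  Step 10: b b b b B B  =>  b b b b B B B   (applied B -> B B)
  Step 11: b b b b B B B  =>  b b b b b B B   (applied B -> b)
  Step 12: b b b b b B B  =>  b b b b b b B   (applied B -> b)
  Step 13: b b b b b b B  =>  b b b b b b B B   (applied B -> B B)
  Step 14: b b b b b b B B  =>  b b b b b b B B B   (applied B -> B B)
  Step 15: b b b b b b B B B  =>  b b b b b b b B B   (applied B -> b)
  Step 16: b b b b b b b B B  =>  b b b b b b b b B   (applied B -> b)
  Step 17: b b b b b b b b B  =>  b b b b b b b b B B   (applied B -> B B)
  Step 18: b b b b b b b b B B  =>  b b b b b b b b B B B   (applied B -> B B)
  Step 19: b b b b b b b b B B B  =>  b b b b b b b b b B B   (applied B -> b)
  Step 20: b b b b b b b b b B B  =>  b b b b b b b b b b B   (applied B -> b)
  Step 21: b b b b b b b b b b B  =>  b b b b b b b b b b b   (applied B -> b)
Final yield: b b b b b b b b b b b
Total rewrite steps: 21

21


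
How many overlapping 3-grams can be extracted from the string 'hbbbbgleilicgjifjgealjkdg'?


String 'hbbbbgleilicgjifjgealjkdg' has length L = 25.
Number of overlapping n-grams = L - n + 1
Substituting: 25 - 3 + 1 = 23

23


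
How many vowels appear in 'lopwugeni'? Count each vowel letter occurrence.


Scanning each character of 'lopwugeni':
  Position 1: 'l' -> consonant (running count: 0)
  Position 2: 'o' -> vowel (running count: 1)
  Position 3: 'p' -> consonant (running count: 1)
  Position 4: 'w' -> consonant (running count: 1)
  Position 5: 'u' -> vowel (running count: 2)
  Position 6: 'g' -> consonant (running count: 2)
  Position 7: 'e' -> vowel (running count: 3)
  Position 8: 'n' -> consonant (running count: 3)
  Position 9: 'i' -> vowel (running count: 4)
Total vowels: 4

4


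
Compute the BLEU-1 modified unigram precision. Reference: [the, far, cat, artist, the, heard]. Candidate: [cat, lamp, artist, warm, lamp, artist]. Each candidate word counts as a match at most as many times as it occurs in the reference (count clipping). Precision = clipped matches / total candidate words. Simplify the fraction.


Reference word counts: {'artist': 1, 'cat': 1, 'far': 1, 'heard': 1, 'the': 2}
Checking each candidate word (with clipping):
  'cat' -> in reference (ref count 1, used 1/1) -> match (matches: 1)
  'lamp' -> not in reference -> no match (matches: 1)
  'artist' -> in reference (ref count 1, used 1/1) -> match (matches: 2)
  'warm' -> not in reference -> no match (matches: 2)
  'lamp' -> not in reference -> no match (matches: 2)
  'artist' -> ref count 1 already used up (1/1) -> clipped, no match (matches: 2)
Clipped matches: 2, Candidate length: 6
Precision = 2/6 = 1/3

1/3


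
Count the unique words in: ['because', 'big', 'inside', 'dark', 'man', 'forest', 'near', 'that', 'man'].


Listing all tokens and tracking unique types:
  Token 1: 'because' -> NEW (unique so far: 1)
  Token 2: 'big' -> NEW (unique so far: 2)
  Token 3: 'inside' -> NEW (unique so far: 3)
  Token 4: 'dark' -> NEW (unique so far: 4)
  Token 5: 'man' -> NEW (unique so far: 5)
  Token 6: 'forest' -> NEW (unique so far: 6)
  Token 7: 'near' -> NEW (unique so far: 7)
  Token 8: 'that' -> NEW (unique so far: 8)
  Token 9: 'man' -> duplicate (unique so far: 8)
Unique types: ('because', 'big', 'dark', 'forest', 'inside', 'man', 'near', 'that')
Vocabulary size: 8

8


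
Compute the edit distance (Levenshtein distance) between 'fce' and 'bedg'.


Building DP table for s1='fce' (len 3) and s2='bedg' (len 4):
       b  e  d  g
    0  1  2  3  4
  f 1  1  2  3  4
  c 2  2  2  3  4
  e 3  3  2  3  4
Edit distance = dp[3][4] = 4

4


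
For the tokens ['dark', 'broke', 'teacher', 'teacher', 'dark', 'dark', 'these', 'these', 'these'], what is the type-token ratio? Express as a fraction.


Tokens: 9
Unique types: ('broke', 'dark', 'teacher', 'these') = 4
TTR = 4/9
Already in lowest terms.

4/9


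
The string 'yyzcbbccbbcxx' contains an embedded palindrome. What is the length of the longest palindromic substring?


Scanning 'yyzcbbccbbcxx' for palindromic substrings.
Substring at positions 3-10: 'cbbccbbc'.
Check: reverse('cbbccbbc') = 'cbbccbbc' -> palindrome confirmed.
Neighbouring characters ('z' / 'x') break symmetry, so it cannot extend further.
No longer palindromic substring exists; longest length = 8

8


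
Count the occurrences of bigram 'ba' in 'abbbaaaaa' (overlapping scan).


Scanning 'abbbaaaaa' for bigram 'ba':
  Position 0: 'ab' -> no
  Position 1: 'bb' -> no
  Position 2: 'bb' -> no
  Position 3: 'ba' -> MATCH
  Position 4: 'aa' -> no
  Position 5: 'aa' -> no
  Position 6: 'aa' -> no
  Position 7: 'aa' -> no
Total matches: 1

1
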